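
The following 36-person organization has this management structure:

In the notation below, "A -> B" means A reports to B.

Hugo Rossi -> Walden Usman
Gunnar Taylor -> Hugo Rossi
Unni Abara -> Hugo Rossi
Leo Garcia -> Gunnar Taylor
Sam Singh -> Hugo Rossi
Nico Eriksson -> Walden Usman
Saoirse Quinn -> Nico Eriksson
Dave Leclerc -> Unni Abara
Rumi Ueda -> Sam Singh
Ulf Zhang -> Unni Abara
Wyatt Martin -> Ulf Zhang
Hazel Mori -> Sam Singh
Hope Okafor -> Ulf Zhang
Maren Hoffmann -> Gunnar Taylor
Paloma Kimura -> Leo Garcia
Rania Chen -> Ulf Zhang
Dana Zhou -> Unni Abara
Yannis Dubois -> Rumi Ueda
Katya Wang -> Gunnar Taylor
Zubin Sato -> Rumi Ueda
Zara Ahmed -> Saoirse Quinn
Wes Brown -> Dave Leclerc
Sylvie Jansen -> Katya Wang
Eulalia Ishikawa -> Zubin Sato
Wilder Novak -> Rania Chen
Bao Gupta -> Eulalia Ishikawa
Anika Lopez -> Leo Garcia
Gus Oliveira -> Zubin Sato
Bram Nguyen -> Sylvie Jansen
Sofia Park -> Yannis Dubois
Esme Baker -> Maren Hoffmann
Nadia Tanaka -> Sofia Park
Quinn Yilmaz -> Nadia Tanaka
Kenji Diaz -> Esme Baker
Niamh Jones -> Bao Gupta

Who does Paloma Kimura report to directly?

Leo Garcia

Paloma Kimura reports directly to Leo Garcia.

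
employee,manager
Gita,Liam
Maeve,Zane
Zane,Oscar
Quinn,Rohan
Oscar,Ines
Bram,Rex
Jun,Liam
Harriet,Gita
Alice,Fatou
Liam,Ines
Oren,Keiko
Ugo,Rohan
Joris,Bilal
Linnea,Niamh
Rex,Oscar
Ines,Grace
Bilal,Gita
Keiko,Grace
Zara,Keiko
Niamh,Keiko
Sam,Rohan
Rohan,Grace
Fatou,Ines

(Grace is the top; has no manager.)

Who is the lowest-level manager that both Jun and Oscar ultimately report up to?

Ines

Jun's chain of managers is Liam, Ines, Grace. Oscar's chain of managers is Ines, Grace. The first manager that appears in both chains is Ines.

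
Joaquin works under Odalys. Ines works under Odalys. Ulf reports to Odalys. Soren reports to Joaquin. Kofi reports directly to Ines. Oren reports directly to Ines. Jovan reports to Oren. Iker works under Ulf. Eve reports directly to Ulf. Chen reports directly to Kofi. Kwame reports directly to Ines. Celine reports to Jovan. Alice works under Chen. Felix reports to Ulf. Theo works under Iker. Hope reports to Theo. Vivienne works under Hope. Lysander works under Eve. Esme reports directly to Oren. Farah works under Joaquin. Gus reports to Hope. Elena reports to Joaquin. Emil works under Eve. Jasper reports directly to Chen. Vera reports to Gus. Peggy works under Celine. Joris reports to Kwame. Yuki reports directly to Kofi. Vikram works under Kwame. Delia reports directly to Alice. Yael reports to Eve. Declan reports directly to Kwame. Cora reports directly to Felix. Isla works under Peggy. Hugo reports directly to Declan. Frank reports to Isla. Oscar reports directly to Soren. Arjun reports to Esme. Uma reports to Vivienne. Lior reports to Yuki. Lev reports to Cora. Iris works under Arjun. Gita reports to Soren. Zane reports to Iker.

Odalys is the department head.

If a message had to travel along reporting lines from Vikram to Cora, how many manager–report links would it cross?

Vikram is 3 levels below Odalys, and Cora is 3 levels below Odalys (their lowest common manager). The shortest path runs up from Vikram to Odalys and back down to Cora: 3 + 3 = 6 links.

6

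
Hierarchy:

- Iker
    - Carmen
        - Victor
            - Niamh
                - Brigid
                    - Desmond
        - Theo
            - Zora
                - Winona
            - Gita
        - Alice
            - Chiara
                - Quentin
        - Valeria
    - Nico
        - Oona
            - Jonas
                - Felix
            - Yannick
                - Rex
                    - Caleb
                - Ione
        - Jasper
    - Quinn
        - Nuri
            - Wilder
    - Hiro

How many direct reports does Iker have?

Iker directly manages Carmen, Nico, Quinn, Hiro. That is 4 direct reports.

4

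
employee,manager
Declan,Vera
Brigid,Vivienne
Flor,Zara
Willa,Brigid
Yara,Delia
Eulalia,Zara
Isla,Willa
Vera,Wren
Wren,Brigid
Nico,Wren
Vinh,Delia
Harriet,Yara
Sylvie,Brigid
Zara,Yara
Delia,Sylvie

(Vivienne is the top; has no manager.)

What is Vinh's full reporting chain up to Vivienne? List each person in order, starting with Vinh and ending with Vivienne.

Vinh -> Delia -> Sylvie -> Brigid -> Vivienne

Vinh reports to Delia. Delia reports to Sylvie. Sylvie reports to Brigid. Brigid reports to Vivienne. Vivienne is at the top.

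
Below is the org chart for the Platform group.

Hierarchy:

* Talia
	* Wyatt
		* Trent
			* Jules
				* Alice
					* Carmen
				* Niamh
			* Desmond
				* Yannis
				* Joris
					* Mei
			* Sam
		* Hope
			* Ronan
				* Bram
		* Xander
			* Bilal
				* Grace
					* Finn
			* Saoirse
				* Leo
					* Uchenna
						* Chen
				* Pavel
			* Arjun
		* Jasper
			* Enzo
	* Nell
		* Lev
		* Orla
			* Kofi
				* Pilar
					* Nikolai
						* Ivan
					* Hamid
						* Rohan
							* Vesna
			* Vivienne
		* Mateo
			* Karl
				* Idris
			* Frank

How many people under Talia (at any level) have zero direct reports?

17

The people in Talia's organization with no one reporting to them are Frank, Idris, Vivienne, Vesna, Ivan, Lev, Enzo, Arjun, Pavel, Chen, Finn, Bram, Sam, Mei, Yannis, Niamh, Carmen. That is 17.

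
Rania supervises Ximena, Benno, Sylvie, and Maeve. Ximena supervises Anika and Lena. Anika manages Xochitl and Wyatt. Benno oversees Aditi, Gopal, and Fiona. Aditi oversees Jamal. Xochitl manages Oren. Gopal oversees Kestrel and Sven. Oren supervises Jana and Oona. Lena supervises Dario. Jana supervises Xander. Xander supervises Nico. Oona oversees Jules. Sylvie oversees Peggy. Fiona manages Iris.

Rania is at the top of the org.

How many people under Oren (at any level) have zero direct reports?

2

The people in Oren's organization with no one reporting to them are Jules, Nico. That is 2.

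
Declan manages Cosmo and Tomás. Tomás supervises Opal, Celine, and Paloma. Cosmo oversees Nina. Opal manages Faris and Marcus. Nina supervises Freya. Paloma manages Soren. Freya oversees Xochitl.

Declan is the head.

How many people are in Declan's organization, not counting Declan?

Declan directly manages Tomás, Cosmo. Under Tomás: Celine, Paloma, Soren, Opal, Marcus, Faris (6). Under Cosmo: Nina, Freya, Xochitl (3). So Declan's organization is 2 direct reports plus everyone under them: 7 + 4 = 11.

11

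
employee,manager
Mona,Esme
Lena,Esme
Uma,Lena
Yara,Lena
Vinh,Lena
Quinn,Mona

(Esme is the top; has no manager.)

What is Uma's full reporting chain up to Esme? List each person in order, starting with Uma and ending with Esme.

Uma -> Lena -> Esme

Uma reports to Lena. Lena reports to Esme. Esme is at the top.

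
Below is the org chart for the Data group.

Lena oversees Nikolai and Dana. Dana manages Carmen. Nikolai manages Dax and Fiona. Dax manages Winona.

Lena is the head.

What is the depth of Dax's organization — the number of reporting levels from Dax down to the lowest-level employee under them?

1

The longest chain under Dax runs Dax → Winona, which is 1 level below Dax.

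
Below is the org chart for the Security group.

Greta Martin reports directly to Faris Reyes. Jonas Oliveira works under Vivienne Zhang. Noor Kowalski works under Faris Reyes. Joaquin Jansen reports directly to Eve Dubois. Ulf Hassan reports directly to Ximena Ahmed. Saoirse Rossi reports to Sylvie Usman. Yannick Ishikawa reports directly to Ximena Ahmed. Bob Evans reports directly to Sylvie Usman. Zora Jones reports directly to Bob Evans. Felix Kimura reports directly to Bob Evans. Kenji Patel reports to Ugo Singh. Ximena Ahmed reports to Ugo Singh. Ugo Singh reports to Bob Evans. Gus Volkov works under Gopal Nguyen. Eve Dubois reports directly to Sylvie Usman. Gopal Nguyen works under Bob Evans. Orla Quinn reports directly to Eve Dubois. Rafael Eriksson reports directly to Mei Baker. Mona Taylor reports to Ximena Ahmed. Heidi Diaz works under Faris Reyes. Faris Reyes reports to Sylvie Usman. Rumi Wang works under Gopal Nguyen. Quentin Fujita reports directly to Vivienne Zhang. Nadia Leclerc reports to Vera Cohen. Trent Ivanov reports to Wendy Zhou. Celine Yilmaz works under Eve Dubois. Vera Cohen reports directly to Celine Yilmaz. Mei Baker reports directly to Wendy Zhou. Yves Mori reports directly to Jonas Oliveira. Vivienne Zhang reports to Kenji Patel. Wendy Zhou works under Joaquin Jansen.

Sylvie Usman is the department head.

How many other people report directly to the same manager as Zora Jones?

Zora Jones reports to Bob Evans. Bob Evans's other direct reports are Ugo Singh, Gopal Nguyen, Felix Kimura — 3 peers.

3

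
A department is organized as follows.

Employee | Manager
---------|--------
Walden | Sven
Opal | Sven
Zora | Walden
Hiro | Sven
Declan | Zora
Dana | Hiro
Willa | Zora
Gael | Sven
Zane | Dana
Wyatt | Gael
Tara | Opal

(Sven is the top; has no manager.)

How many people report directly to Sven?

4

Sven directly manages Walden, Opal, Hiro, Gael. That is 4 direct reports.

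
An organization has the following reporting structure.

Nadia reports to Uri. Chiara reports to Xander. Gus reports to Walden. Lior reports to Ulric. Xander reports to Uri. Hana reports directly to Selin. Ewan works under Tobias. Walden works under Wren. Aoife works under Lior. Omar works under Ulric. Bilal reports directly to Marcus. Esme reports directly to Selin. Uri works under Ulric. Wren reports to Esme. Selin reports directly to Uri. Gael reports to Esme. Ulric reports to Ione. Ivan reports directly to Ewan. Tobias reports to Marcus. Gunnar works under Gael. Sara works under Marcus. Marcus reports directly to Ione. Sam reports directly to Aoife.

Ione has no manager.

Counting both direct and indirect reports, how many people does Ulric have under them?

16

Ulric directly manages Uri, Lior, Omar. Under Uri: Nadia, Xander, Chiara, Selin, Hana, Esme, Gael, Gunnar, Wren, Walden, Gus (11). Under Lior: Aoife, Sam (2). Omar has no reports. So Ulric's organization is 3 direct reports plus everyone under them: 12 + 3 + 1 = 16.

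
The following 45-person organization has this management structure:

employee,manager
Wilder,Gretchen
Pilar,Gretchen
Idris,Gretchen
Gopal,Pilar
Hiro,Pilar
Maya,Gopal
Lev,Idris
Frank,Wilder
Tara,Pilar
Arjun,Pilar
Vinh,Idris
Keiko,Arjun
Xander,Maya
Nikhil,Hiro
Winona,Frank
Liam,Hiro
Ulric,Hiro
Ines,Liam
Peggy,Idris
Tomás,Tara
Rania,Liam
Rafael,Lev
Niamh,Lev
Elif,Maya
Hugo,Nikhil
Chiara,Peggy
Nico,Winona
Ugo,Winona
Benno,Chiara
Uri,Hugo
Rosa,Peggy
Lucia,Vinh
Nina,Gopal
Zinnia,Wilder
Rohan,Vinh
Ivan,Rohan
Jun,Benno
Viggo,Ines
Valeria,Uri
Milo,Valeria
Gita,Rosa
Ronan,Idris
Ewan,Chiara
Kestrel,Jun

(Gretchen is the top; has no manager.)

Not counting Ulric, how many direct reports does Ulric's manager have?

Ulric reports to Hiro. Hiro's other direct reports are Nikhil, Liam — 2 peers.

2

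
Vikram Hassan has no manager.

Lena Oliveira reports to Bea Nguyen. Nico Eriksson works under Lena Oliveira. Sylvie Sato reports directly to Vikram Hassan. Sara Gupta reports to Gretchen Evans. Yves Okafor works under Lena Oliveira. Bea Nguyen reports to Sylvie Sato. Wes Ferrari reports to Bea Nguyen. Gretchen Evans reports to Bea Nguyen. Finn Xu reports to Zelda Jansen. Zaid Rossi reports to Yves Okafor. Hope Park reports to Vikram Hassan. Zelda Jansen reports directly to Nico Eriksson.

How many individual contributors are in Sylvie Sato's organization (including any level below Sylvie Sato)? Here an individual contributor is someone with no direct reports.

The people in Sylvie Sato's organization with no one reporting to them are Sara Gupta, Wes Ferrari, Zaid Rossi, Finn Xu. That is 4.

4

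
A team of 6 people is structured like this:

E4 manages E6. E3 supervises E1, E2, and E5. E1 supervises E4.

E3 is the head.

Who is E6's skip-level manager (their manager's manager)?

E6 reports to E4, and E4 reports to E1. So E6's skip-level manager is E1.

E1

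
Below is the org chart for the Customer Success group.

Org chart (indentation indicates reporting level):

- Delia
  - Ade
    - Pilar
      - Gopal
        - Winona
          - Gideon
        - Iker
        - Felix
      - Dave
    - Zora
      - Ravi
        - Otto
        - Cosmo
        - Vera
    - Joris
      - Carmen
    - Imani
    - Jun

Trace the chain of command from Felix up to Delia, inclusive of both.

Felix -> Gopal -> Pilar -> Ade -> Delia

Felix reports to Gopal. Gopal reports to Pilar. Pilar reports to Ade. Ade reports to Delia. Delia is at the top.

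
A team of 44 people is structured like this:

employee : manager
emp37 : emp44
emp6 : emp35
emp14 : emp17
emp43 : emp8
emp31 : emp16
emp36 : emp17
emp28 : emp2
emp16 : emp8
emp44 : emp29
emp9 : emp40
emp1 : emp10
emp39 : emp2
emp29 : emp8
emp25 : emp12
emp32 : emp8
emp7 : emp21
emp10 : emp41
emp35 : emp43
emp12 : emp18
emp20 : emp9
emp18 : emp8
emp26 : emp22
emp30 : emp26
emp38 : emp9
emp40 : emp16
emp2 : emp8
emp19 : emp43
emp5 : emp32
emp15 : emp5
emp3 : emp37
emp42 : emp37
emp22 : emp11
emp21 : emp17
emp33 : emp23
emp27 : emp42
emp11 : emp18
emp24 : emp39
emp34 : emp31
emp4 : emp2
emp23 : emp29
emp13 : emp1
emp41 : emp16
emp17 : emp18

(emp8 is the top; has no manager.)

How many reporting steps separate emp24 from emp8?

3

Chain from emp24 up to emp8: emp24 → emp39 → emp2 → emp8. That is 3 steps up, so emp24 is 3 levels below emp8.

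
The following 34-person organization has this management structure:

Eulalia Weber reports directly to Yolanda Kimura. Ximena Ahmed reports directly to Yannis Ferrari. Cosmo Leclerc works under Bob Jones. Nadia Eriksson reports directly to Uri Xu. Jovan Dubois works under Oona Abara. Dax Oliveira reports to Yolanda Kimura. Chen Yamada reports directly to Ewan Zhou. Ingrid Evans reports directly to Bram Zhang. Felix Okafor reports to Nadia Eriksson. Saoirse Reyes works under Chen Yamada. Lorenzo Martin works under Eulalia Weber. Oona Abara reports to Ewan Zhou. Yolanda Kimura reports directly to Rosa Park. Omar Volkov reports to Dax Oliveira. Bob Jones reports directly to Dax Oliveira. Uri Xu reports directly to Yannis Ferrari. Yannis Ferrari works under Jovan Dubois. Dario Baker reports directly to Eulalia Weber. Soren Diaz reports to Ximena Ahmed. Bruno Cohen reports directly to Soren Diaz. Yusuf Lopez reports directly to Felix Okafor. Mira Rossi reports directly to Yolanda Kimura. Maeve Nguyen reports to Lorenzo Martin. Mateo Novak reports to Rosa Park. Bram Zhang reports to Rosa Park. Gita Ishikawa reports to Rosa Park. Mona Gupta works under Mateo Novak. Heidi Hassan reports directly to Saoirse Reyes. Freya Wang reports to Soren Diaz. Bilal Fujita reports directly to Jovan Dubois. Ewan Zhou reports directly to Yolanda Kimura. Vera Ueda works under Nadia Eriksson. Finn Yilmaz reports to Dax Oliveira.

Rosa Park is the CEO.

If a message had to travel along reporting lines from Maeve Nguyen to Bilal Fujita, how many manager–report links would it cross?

7

Maeve Nguyen is 3 levels below Yolanda Kimura, and Bilal Fujita is 4 levels below Yolanda Kimura (their lowest common manager). The shortest path runs up from Maeve Nguyen to Yolanda Kimura and back down to Bilal Fujita: 3 + 4 = 7 links.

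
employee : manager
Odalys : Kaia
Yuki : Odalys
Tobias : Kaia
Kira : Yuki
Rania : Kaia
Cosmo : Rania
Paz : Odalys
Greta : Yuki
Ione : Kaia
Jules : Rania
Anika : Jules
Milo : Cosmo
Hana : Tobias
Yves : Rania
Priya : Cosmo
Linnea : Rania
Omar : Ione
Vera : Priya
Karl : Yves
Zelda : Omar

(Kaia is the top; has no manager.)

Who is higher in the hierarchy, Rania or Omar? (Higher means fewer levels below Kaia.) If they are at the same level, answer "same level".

Rania

Rania is 1 level below Kaia; Omar is 2. Rania is higher.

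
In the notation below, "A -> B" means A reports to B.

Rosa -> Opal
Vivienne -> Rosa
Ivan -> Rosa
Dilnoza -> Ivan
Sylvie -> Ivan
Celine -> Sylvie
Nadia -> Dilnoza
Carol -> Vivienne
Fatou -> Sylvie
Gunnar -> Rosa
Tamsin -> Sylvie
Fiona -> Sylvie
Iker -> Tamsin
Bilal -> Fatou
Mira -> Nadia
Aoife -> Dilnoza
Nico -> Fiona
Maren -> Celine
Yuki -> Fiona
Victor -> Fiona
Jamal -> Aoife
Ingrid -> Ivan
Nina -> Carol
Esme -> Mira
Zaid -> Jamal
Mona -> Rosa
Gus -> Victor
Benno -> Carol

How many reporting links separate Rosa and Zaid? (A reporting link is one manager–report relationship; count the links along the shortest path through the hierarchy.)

Zaid is in Rosa's organization: the chain from Zaid up to Rosa is Zaid → Jamal → Aoife → Dilnoza → Ivan → Rosa, which is 5 links.

5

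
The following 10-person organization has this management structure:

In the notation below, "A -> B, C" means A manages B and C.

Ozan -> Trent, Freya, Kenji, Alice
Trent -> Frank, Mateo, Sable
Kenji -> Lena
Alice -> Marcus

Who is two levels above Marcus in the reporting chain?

Marcus reports to Alice, and Alice reports to Ozan. So Marcus's skip-level manager is Ozan.

Ozan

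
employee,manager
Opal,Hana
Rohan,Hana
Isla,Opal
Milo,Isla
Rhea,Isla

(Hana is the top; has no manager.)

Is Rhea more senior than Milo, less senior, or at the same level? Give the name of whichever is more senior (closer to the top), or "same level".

Both Rhea and Milo are 3 levels below Hana.

same level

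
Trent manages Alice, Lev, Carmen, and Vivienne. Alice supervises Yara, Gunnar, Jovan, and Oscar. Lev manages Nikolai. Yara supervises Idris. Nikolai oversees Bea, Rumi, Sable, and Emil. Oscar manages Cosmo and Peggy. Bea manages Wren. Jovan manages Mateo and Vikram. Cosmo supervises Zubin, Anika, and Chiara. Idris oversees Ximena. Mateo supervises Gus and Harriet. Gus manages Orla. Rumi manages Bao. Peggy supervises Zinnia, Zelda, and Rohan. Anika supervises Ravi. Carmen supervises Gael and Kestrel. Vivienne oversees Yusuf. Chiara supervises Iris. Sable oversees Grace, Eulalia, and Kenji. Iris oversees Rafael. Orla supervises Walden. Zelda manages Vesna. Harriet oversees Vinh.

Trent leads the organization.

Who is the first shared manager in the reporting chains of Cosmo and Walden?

Alice

Cosmo's chain of managers is Oscar, Alice, Trent. Walden's chain of managers is Orla, Gus, Mateo, Jovan, Alice, Trent. The first manager that appears in both chains is Alice.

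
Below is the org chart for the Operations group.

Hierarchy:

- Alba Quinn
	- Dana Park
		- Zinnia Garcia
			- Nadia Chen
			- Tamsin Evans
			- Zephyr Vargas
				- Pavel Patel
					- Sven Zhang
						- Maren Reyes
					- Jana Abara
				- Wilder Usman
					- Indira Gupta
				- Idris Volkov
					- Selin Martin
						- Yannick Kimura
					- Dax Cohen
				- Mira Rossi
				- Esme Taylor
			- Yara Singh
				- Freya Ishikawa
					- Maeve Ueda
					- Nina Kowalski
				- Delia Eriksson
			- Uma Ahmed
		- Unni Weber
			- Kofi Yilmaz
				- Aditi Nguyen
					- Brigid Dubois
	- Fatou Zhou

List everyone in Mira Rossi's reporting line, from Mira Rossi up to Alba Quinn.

Mira Rossi -> Zephyr Vargas -> Zinnia Garcia -> Dana Park -> Alba Quinn

Mira Rossi reports to Zephyr Vargas. Zephyr Vargas reports to Zinnia Garcia. Zinnia Garcia reports to Dana Park. Dana Park reports to Alba Quinn. Alba Quinn is at the top.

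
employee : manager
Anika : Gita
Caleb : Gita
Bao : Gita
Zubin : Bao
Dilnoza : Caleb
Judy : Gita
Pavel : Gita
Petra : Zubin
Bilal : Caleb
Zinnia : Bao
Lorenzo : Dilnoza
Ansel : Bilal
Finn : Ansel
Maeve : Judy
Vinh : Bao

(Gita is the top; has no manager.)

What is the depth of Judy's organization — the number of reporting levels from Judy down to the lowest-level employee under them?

1

The longest chain under Judy runs Judy → Maeve, which is 1 level below Judy.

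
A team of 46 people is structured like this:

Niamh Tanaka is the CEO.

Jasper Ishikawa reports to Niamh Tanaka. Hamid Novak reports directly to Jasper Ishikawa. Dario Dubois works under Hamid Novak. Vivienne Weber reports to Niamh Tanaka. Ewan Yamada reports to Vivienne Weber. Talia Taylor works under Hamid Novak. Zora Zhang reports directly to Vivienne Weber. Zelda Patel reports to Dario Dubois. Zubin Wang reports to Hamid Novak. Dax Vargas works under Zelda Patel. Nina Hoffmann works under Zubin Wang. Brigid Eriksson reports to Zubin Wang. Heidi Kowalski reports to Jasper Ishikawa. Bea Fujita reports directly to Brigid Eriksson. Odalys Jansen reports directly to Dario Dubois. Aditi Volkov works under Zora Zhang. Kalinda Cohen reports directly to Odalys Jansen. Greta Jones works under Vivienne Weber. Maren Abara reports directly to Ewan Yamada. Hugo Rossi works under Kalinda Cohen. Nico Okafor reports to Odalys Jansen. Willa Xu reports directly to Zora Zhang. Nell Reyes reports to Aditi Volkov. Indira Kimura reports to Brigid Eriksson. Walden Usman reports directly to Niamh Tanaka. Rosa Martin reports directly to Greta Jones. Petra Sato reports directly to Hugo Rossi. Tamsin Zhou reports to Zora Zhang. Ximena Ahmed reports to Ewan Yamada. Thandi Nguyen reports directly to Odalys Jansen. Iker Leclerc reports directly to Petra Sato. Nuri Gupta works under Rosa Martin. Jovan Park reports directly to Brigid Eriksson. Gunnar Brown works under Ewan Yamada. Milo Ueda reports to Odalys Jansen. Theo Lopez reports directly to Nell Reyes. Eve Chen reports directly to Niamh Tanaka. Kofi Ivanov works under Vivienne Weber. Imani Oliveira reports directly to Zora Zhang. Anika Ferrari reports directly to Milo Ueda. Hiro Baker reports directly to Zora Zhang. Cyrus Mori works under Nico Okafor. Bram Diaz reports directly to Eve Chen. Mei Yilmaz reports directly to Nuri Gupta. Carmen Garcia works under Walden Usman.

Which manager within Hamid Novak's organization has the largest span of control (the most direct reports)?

Direct-report counts within Hamid Novak's organization: Hamid Novak has 3; Zubin Wang has 2; Brigid Eriksson has 3; Dario Dubois has 2; Odalys Jansen has 4; Milo Ueda has 1; Nico Okafor has 1; Kalinda Cohen has 1; Hugo Rossi has 1; Petra Sato has 1; Zelda Patel has 1. The largest is 4, held by Odalys Jansen.

Odalys Jansen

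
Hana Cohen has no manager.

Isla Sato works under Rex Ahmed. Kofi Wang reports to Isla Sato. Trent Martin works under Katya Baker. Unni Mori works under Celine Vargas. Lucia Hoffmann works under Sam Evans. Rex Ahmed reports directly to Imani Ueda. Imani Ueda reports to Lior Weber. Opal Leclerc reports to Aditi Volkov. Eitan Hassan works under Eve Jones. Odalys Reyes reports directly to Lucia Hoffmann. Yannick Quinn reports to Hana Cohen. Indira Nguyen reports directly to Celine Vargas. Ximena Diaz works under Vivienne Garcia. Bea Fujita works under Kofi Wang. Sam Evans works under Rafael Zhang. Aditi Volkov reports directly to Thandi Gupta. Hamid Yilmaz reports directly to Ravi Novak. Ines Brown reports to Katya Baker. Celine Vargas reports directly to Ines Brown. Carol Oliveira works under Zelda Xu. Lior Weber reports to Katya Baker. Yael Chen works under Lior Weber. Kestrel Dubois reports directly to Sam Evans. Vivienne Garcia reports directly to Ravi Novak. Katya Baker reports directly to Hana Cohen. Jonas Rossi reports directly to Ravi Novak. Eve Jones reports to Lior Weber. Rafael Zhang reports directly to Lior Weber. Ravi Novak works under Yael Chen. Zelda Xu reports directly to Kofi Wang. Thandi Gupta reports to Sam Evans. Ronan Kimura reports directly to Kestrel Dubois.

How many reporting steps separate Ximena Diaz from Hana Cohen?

Chain from Ximena Diaz up to Hana Cohen: Ximena Diaz → Vivienne Garcia → Ravi Novak → Yael Chen → Lior Weber → Katya Baker → Hana Cohen. That is 6 steps up, so Ximena Diaz is 6 levels below Hana Cohen.

6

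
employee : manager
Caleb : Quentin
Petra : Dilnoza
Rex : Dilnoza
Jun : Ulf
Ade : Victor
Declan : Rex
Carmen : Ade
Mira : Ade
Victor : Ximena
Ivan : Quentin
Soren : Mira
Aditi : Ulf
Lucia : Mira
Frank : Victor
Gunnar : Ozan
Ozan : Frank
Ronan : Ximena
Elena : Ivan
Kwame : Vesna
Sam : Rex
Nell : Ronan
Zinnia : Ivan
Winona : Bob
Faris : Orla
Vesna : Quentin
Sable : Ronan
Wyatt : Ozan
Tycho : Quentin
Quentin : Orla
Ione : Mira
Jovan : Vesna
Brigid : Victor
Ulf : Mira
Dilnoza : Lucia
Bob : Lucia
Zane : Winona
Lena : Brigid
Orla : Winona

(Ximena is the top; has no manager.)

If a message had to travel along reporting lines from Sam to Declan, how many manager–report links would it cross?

Sam is 1 level below Rex, and Declan is 1 level below Rex (their lowest common manager). The shortest path runs up from Sam to Rex and back down to Declan: 1 + 1 = 2 links.

2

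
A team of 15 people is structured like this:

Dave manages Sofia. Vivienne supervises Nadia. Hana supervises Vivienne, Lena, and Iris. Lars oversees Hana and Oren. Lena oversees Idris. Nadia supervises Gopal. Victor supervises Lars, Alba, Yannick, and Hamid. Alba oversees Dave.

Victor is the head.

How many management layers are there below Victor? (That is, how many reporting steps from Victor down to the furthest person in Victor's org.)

The longest chain under Victor runs Victor → Lars → Hana → Vivienne → Nadia → Gopal, which is 5 levels below Victor.

5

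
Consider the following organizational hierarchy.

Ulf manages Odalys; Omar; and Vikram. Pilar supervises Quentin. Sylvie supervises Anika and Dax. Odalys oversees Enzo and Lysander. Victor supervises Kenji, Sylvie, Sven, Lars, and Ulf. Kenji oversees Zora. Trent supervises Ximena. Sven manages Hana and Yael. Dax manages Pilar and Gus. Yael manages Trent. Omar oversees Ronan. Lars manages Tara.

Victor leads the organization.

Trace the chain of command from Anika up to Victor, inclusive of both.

Anika reports to Sylvie. Sylvie reports to Victor. Victor is at the top.

Anika -> Sylvie -> Victor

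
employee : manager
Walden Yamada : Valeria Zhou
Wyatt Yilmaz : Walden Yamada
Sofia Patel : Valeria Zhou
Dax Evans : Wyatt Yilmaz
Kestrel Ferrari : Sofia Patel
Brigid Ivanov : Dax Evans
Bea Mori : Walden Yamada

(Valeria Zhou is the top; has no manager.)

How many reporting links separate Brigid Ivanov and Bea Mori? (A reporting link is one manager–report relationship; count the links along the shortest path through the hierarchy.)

4

Brigid Ivanov is 3 levels below Walden Yamada, and Bea Mori is 1 level below Walden Yamada (their lowest common manager). The shortest path runs up from Brigid Ivanov to Walden Yamada and back down to Bea Mori: 3 + 1 = 4 links.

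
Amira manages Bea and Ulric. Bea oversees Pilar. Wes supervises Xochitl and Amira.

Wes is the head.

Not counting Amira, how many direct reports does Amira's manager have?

Amira reports to Wes. Wes's other direct reports are Xochitl — 1 peer.

1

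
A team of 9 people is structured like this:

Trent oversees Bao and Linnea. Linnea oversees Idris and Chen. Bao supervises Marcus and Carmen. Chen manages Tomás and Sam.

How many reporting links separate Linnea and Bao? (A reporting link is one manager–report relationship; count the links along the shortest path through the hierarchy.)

Linnea is 1 level below Trent, and Bao is 1 level below Trent (their lowest common manager). The shortest path runs up from Linnea to Trent and back down to Bao: 1 + 1 = 2 links.

2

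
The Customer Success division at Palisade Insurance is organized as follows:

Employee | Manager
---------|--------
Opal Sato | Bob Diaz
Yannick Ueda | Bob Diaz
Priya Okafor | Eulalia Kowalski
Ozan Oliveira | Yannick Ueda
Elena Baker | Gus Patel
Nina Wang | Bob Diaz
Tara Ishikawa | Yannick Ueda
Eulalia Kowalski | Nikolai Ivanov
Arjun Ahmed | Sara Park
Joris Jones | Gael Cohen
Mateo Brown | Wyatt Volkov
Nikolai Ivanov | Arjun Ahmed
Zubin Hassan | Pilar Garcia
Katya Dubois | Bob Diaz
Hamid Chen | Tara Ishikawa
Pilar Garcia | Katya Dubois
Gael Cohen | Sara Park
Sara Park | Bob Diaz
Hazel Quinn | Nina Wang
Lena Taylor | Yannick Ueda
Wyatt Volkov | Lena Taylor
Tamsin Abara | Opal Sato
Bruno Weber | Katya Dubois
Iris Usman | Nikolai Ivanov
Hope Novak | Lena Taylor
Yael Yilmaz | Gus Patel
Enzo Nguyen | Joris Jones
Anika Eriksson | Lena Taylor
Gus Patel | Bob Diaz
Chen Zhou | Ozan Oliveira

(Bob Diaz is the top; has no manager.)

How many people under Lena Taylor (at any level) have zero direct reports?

The people in Lena Taylor's organization with no one reporting to them are Mateo Brown, Hope Novak, Anika Eriksson. That is 3.

3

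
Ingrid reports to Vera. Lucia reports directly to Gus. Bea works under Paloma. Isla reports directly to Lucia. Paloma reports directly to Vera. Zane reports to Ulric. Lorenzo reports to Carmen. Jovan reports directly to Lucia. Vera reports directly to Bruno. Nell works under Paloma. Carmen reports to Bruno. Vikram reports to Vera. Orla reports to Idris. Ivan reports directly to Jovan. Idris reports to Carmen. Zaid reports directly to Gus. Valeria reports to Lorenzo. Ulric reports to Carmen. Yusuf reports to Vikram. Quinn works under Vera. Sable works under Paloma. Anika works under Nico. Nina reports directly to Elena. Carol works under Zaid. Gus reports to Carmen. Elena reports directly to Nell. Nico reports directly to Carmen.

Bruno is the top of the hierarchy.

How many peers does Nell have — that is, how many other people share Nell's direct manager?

2

Nell reports to Paloma. Paloma's other direct reports are Bea, Sable — 2 peers.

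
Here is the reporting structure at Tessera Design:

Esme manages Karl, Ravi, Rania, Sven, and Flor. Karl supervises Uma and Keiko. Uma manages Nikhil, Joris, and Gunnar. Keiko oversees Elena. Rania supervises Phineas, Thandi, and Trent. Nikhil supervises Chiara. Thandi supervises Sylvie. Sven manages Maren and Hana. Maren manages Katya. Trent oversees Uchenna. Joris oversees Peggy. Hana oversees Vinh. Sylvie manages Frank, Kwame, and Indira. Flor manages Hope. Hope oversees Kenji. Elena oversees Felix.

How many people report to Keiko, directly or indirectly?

2

Keiko directly manages Elena. Under Elena: Felix (1). That's 2 in total.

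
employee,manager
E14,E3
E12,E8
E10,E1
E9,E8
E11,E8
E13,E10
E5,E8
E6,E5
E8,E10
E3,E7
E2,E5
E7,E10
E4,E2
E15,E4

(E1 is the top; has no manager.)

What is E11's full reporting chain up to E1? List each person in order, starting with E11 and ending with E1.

E11 reports to E8. E8 reports to E10. E10 reports to E1. E1 is at the top.

E11 -> E8 -> E10 -> E1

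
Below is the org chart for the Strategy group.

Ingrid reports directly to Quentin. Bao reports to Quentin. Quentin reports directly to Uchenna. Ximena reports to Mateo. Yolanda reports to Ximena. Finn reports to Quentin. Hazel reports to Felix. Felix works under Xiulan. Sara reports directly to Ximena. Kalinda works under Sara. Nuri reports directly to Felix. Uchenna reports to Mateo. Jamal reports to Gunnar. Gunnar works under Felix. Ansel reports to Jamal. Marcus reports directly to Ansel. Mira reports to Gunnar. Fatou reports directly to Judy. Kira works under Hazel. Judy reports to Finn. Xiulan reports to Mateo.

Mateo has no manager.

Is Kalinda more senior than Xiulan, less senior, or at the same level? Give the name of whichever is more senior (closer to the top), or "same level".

Xiulan

Kalinda is 3 levels below Mateo; Xiulan is 1. Xiulan is higher.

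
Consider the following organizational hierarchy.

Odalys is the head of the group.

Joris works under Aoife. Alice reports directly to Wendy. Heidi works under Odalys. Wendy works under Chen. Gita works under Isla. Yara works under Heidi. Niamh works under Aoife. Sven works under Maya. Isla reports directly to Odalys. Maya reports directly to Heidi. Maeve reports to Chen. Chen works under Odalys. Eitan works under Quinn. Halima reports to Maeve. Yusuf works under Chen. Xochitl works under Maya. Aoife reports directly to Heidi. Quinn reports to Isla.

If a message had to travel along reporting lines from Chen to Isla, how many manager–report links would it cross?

Chen is 1 level below Odalys, and Isla is 1 level below Odalys (their lowest common manager). The shortest path runs up from Chen to Odalys and back down to Isla: 1 + 1 = 2 links.

2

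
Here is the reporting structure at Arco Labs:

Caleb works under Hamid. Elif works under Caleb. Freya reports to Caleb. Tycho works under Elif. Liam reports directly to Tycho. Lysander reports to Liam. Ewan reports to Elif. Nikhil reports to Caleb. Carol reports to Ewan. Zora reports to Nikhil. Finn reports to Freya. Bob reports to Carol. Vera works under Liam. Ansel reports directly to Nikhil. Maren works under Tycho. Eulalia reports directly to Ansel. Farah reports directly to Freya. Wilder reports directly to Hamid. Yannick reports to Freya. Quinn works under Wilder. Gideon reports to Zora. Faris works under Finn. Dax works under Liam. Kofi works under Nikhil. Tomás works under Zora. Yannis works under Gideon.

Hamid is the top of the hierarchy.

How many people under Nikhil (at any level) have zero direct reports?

The people in Nikhil's organization with no one reporting to them are Kofi, Eulalia, Tomás, Yannis. That is 4.

4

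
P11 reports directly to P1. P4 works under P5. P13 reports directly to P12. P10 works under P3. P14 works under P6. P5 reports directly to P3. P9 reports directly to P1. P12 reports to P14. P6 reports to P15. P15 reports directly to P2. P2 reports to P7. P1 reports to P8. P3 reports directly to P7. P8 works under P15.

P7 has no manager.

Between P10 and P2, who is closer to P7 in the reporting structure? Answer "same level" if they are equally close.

P10 is 2 levels below P7; P2 is 1. P2 is higher.

P2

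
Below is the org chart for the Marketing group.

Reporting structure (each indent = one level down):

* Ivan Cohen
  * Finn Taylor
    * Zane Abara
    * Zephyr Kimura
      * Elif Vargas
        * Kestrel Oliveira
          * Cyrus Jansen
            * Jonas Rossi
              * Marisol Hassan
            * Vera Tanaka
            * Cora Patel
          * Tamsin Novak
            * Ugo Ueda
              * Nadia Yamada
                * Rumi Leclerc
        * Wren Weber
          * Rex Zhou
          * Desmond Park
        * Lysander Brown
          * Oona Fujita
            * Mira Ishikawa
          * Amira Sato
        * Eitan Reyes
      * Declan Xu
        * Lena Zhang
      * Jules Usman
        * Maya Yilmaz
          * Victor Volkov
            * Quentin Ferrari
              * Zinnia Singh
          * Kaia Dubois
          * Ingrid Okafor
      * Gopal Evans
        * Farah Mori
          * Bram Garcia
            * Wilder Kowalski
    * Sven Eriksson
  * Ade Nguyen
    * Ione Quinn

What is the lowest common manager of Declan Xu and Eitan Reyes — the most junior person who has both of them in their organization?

Zephyr Kimura

Declan Xu's chain of managers is Zephyr Kimura, Finn Taylor, Ivan Cohen. Eitan Reyes's chain of managers is Elif Vargas, Zephyr Kimura, Finn Taylor, Ivan Cohen. The first manager that appears in both chains is Zephyr Kimura.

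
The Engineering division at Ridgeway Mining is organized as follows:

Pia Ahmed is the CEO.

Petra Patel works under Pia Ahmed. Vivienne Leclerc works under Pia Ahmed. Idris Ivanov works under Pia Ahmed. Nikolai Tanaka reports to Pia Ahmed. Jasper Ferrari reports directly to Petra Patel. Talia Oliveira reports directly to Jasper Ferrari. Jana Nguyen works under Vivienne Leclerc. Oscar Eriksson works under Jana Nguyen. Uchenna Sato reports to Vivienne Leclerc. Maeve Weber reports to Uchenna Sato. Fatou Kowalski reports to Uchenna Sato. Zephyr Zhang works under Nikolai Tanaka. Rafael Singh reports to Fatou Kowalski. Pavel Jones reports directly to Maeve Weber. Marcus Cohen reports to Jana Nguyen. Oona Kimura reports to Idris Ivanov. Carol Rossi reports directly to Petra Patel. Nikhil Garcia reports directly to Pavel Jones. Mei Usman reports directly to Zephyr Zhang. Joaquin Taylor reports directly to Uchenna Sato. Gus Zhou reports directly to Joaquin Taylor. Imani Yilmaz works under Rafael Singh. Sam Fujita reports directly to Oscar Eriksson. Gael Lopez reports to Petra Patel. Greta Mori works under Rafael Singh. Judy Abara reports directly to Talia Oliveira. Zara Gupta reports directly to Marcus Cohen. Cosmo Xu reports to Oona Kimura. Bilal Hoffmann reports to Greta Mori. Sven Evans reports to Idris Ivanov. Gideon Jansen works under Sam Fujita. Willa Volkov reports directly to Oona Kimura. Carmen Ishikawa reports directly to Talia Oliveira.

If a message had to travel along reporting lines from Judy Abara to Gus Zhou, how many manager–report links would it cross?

8

Judy Abara is 4 levels below Pia Ahmed, and Gus Zhou is 4 levels below Pia Ahmed (their lowest common manager). The shortest path runs up from Judy Abara to Pia Ahmed and back down to Gus Zhou: 4 + 4 = 8 links.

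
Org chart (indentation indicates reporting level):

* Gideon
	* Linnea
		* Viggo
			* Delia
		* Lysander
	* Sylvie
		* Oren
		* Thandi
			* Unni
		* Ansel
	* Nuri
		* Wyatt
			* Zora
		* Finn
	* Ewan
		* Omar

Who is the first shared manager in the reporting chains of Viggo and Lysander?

Viggo's chain of managers is Linnea, Gideon. Lysander's chain of managers is Linnea, Gideon. The first manager that appears in both chains is Linnea.

Linnea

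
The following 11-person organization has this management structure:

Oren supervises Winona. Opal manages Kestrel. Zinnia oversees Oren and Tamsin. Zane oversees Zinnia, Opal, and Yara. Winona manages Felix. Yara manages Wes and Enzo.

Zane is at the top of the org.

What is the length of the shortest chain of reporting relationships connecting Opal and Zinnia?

Opal is 1 level below Zane, and Zinnia is 1 level below Zane (their lowest common manager). The shortest path runs up from Opal to Zane and back down to Zinnia: 1 + 1 = 2 links.

2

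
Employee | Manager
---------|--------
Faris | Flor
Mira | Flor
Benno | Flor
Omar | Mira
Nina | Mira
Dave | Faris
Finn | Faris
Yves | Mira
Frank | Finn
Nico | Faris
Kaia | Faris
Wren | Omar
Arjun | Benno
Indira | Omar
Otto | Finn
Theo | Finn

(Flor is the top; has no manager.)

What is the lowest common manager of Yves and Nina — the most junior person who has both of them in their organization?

Yves's chain of managers is Mira, Flor. Nina's chain of managers is Mira, Flor. The first manager that appears in both chains is Mira.

Mira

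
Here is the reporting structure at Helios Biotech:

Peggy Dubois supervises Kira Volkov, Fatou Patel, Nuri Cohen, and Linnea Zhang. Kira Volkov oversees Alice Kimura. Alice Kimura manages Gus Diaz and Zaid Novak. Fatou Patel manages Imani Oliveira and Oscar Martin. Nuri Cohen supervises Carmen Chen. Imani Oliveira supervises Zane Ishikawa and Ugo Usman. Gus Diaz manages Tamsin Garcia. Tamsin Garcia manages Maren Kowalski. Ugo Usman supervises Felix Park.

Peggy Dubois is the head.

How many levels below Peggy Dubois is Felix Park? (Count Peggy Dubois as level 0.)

4

Chain from Felix Park up to Peggy Dubois: Felix Park → Ugo Usman → Imani Oliveira → Fatou Patel → Peggy Dubois. That is 4 steps up, so Felix Park is 4 levels below Peggy Dubois.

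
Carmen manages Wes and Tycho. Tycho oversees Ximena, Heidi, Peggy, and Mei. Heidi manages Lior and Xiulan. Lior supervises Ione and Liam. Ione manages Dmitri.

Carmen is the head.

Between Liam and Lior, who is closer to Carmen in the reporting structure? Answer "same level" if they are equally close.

Liam is 4 levels below Carmen; Lior is 3. Lior is higher.

Lior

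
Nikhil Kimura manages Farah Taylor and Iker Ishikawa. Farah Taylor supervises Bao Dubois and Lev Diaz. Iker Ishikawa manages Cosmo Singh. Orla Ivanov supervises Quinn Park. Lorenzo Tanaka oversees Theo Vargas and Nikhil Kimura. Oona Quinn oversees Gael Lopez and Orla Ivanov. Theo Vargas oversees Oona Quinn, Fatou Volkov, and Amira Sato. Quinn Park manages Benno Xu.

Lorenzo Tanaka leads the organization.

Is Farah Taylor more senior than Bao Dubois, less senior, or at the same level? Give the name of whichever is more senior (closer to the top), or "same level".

Farah Taylor

Farah Taylor is 2 levels below Lorenzo Tanaka; Bao Dubois is 3. Farah Taylor is higher.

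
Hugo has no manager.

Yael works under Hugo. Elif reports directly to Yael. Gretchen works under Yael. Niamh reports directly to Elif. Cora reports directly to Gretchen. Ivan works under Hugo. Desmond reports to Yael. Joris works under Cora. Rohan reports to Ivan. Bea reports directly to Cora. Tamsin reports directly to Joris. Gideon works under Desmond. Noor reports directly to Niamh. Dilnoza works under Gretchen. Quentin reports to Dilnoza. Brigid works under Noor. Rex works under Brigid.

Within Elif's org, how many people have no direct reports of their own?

The only person in Elif's organization with no one reporting to them is Rex. That is 1.

1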